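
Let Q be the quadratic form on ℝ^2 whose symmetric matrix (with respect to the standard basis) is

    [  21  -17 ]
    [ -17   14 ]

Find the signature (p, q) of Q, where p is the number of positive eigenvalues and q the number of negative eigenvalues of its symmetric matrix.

(2, 0)

Congruent diagonalization of A (simultaneous row and column reduction) yields pivots 21, 5/21.
That gives 2 positive pivots.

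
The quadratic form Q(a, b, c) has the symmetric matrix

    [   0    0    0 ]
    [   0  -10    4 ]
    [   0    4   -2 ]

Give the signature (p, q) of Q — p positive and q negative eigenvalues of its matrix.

Symmetric row and column elimination reduces A to a congruent diagonal form with pivots 0, -10, -2/5.
That gives 2 negative, 1 zero pivots.

(0, 2)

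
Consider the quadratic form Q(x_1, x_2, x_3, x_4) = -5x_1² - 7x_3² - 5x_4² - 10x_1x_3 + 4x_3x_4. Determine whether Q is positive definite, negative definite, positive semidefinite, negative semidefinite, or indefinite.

negative semidefinite

The associated matrix is A = [[-5, 0, -5, 0], [0, 0, 0, 0], [-5, 0, -7, 2], [0, 0, 2, -5]].
Congruent diagonalization of A (simultaneous row and column reduction) yields pivots -5, 0, -2, -3.
Counting signs: 3 negative, 1 zero.
Hence Q is negative semidefinite.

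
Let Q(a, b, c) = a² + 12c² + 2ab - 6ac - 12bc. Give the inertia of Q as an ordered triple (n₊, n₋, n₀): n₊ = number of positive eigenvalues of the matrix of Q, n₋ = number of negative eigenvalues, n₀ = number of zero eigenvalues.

Write A = [[1, 1, -3], [1, 0, -6], [-3, -6, 12]].
An LDLᵀ factorisation of A has diagonal entries 1, -1, 12.
Counting signs: 2 positive, 1 negative.

(2, 1, 0)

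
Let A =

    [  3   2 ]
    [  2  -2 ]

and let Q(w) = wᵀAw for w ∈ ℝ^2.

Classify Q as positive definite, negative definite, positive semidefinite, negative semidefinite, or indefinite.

Row-reducing A symmetrically gives the diagonal entries 3, -10/3.
That gives 1 positive, 1 negative pivots.
Hence Q is indefinite.

indefinite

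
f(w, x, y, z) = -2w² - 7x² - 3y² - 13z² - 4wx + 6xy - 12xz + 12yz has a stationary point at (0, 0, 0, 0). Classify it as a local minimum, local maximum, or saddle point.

local maximum

The Hessian at the origin is H = [[-4, -4, 0, 0], [-4, -14, 6, -12], [0, 6, -6, 12], [0, -12, 12, -26]].
Congruent diagonalization of H (simultaneous row and column reduction) yields pivots -4, -10, -12/5, -2.
Counting signs: 4 negative.
H is negative definite, so the origin is a strict local maximum.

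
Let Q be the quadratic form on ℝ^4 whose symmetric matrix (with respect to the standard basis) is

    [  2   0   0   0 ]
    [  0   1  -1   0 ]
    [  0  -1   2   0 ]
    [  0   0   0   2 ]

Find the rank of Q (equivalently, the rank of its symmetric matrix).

Row-reducing A symmetrically gives the diagonal entries 2, 1, 1, 2.
Counting signs: 4 positive.
The rank is the number of nonzero pivots: 4.

4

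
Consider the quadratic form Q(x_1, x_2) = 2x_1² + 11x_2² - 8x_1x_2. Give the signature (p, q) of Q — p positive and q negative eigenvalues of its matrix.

(2, 0)

The associated matrix is A = [[2, -4], [-4, 11]].
Symmetric row and column elimination reduces A to a congruent diagonal form with pivots 2, 3.
Counting signs: 2 positive.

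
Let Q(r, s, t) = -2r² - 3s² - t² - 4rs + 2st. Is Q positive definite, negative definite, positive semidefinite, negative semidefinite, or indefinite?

negative semidefinite

Write A = [[-2, -2, 0], [-2, -3, 1], [0, 1, -1]].
Congruent diagonalization of A (simultaneous row and column reduction) yields pivots -2, -1, 0.
So there are 2 negative, 1 zero pivots.
Hence Q is negative semidefinite.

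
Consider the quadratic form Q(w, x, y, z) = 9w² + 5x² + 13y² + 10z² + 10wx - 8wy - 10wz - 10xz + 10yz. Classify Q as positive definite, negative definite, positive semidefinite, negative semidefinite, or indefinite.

positive definite

Write A = [[9, 5, -4, -5], [5, 5, 0, -5], [-4, 0, 13, 5], [-5, -5, 5, 10]].
Symmetric row and column elimination reduces A to a congruent diagonal form with pivots 9, 20/9, 9, 20/9.
That gives 4 positive pivots.
Hence Q is positive definite.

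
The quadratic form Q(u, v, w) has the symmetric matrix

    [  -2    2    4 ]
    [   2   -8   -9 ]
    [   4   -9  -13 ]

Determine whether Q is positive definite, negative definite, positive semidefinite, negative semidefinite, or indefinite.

negative definite

Leading principal minors: Δ_1 = -2, Δ_2 = 12, Δ_3 = -10.
The signs alternate starting with Δ_1 < 0, so by Sylvester's criterion Q is negative definite.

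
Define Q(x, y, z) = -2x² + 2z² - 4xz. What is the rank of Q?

The associated matrix is A = [[-2, 0, -2], [0, 0, 0], [-2, 0, 2]].
Symmetric row and column elimination reduces A to a congruent diagonal form with pivots -2, 0, 4.
So there are 1 positive, 1 negative, 1 zero pivots.
The rank is the number of nonzero pivots: 2.

2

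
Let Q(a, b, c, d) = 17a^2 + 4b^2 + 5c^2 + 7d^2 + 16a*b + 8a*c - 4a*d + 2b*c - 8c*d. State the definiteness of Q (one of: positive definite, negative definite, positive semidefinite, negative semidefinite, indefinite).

positive definite

The associated matrix is A = [[17, 8, 4, -2], [8, 4, 1, 0], [4, 1, 5, -4], [-2, 0, -4, 7]].
An LDLᵀ factorisation of A has diagonal entries 17, 4/17, 3/4, 3.
So there are 4 positive pivots.
Hence Q is positive definite.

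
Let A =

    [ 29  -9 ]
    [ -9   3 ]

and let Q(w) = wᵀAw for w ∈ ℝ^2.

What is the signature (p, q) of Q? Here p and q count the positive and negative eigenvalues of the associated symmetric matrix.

Applying the same elementary operations to the rows and columns of A produces a congruent diagonal matrix with entries 29, 6/29.
Counting signs: 2 positive.

(2, 0)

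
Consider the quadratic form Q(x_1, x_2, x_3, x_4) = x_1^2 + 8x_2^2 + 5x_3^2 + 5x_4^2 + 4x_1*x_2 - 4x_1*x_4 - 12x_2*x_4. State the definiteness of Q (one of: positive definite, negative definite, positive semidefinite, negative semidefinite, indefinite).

positive semidefinite

The associated matrix is A = [[1, 2, 0, -2], [2, 8, 0, -6], [0, 0, 5, 0], [-2, -6, 0, 5]].
Applying the same elementary operations to the rows and columns of A produces a congruent diagonal matrix with entries 1, 4, 5, 0.
Counting signs: 3 positive, 1 zero.
Hence Q is positive semidefinite.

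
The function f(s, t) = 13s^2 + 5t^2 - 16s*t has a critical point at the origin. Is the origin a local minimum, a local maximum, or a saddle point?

local minimum

The Hessian at the origin is H = [[26, -16], [-16, 10]].
det H = 26·10 − (-16)² = 4 > 0 and H[1,1] = 26 > 0, so H is positive definite.
Therefore the origin is a local minimum.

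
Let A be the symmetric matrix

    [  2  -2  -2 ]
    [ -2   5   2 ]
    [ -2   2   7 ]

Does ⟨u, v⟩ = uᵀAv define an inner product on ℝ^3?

yes

Row-reducing A symmetrically gives the diagonal entries 2, 3, 5.
So there are 3 positive pivots.
Hence Q is positive definite.
⟨·,·⟩ is an inner product exactly when A is positive definite.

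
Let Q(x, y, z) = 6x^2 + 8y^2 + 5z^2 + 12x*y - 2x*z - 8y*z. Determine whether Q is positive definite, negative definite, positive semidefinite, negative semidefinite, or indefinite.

positive definite

The symmetric matrix of Q is A = [[6, 6, -1], [6, 8, -4], [-1, -4, 5]].
Leading principal minors: Δ_1 = 6, Δ_2 = 12, Δ_3 = 4.
All leading principal minors are positive, so by Sylvester's criterion Q is positive definite.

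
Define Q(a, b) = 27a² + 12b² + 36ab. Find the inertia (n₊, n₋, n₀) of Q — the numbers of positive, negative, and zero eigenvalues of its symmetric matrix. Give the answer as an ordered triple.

The associated matrix is A = [[27, 18], [18, 12]].
Row-reducing A symmetrically gives the diagonal entries 27, 0.
That gives 1 positive, 1 zero pivots.

(1, 0, 1)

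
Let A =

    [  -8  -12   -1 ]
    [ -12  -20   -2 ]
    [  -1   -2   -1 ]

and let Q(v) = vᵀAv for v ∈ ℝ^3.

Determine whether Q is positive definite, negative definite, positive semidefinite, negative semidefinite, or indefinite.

Row-reducing A symmetrically gives the diagonal entries -8, -2, -3/4.
That gives 3 negative pivots.
Hence Q is negative definite.

negative definite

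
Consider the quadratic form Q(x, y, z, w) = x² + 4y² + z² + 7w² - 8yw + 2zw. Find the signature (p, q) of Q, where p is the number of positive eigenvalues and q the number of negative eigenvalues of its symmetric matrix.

The symmetric matrix is A = [[1, 0, 0, 0], [0, 4, 0, -4], [0, 0, 1, 1], [0, -4, 1, 7]].
Row-reducing A symmetrically gives the diagonal entries 1, 4, 1, 2.
That gives 4 positive pivots.

(4, 0)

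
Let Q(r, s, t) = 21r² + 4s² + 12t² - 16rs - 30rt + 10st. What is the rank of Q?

The symmetric matrix is A = [[21, -8, -15], [-8, 4, 5], [-15, 5, 12]].
Congruent diagonalization of A (simultaneous row and column reduction) yields pivots 21, 20/21, 3/4.
That gives 3 positive pivots.
The rank is the number of nonzero pivots: 3.

3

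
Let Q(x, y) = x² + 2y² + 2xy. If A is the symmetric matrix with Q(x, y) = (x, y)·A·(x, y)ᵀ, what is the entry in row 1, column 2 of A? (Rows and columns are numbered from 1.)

The coefficient of x·y in Q is 2. For a symmetric A this equals A[1,2] + A[2,1] = 2·A[1,2].
So A[1,2] = 2/2 = 1.

1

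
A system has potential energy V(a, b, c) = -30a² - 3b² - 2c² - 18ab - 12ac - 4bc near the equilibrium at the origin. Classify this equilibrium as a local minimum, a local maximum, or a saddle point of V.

local maximum

The Hessian at the origin is H = [[-60, -18, -12], [-18, -6, -4], [-12, -4, -4]].
Applying the same elementary operations to the rows and columns of H produces a congruent diagonal matrix with entries -60, -3/5, -4/3.
Counting signs: 3 negative.
H is negative definite, so the origin is a strict local maximum.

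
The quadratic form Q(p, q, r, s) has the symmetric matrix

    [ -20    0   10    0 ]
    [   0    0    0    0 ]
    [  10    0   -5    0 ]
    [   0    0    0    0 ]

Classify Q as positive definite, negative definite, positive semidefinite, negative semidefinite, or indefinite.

negative semidefinite

Row-reducing A symmetrically gives the diagonal entries -20, 0, 0, 0.
Counting signs: 1 negative, 3 zero.
Hence Q is negative semidefinite.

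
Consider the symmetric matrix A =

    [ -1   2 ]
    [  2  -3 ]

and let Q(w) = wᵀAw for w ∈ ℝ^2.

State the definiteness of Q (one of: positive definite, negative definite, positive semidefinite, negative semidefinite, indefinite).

indefinite

Symmetric row and column elimination reduces A to a congruent diagonal form with pivots -1, 1.
Counting signs: 1 positive, 1 negative.
Hence Q is indefinite.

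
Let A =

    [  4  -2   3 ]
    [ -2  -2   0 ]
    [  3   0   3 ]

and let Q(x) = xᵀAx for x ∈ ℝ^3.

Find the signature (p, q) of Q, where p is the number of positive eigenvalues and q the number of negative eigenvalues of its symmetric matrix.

Congruent diagonalization of A (simultaneous row and column reduction) yields pivots 4, -3, 3/2.
So there are 2 positive, 1 negative pivots.

(2, 1)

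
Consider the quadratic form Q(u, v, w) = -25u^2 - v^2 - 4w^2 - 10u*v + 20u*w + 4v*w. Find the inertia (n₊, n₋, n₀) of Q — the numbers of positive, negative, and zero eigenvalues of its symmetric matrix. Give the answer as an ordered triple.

(0, 1, 2)

The symmetric matrix is A = [[-25, -5, 10], [-5, -1, 2], [10, 2, -4]].
Symmetric row and column elimination reduces A to a congruent diagonal form with pivots -25, 0, 0.
So there are 1 negative, 2 zero pivots.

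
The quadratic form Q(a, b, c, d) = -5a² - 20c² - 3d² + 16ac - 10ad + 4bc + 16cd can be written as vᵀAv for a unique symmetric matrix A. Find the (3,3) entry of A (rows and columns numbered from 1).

-20

The coefficient of c² in Q is -20, and that is exactly A[3,3].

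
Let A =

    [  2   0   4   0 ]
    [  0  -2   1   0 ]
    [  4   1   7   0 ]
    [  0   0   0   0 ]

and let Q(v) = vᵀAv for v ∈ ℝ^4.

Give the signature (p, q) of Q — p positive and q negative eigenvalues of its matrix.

(1, 2)

Applying the same elementary operations to the rows and columns of A produces a congruent diagonal matrix with entries 2, -2, -1/2, 0.
So there are 1 positive, 2 negative, 1 zero pivots.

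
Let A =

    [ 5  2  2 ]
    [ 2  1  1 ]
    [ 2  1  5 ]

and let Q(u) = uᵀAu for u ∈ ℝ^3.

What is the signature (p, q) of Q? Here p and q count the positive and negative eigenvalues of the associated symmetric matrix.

Applying the same elementary operations to the rows and columns of A produces a congruent diagonal matrix with entries 5, 1/5, 4.
That gives 3 positive pivots.

(3, 0)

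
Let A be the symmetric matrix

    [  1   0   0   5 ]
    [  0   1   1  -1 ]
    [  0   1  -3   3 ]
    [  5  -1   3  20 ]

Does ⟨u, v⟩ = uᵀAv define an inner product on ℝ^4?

no

Row-reducing A symmetrically gives the diagonal entries 1, 1, -4, -2.
That gives 2 positive, 2 negative pivots.
Hence Q is indefinite.
⟨·,·⟩ is an inner product exactly when A is positive definite.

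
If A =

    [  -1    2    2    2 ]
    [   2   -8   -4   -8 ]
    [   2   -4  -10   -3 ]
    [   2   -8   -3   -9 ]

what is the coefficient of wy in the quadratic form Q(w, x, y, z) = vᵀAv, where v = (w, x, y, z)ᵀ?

The coefficient of wy is A[1,3] + A[3,1] = 2·2 = 4.

4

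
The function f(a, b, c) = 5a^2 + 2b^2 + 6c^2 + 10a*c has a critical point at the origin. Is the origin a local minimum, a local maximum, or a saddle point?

local minimum

The Hessian at the origin is H = [[10, 0, 10], [0, 4, 0], [10, 0, 12]].
Applying the same elementary operations to the rows and columns of H produces a congruent diagonal matrix with entries 10, 4, 2.
That gives 3 positive pivots.
H is positive definite, so the origin is a strict local minimum.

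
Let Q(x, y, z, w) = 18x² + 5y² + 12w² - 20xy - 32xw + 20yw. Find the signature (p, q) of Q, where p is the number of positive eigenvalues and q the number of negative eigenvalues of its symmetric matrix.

(1, 1)

Write A = [[18, -10, 0, -16], [-10, 5, 0, 10], [0, 0, 0, 0], [-16, 10, 0, 12]].
Applying the same elementary operations to the rows and columns of A produces a congruent diagonal matrix with entries 18, -5/9, 0, 0.
So there are 1 positive, 1 negative, 2 zero pivots.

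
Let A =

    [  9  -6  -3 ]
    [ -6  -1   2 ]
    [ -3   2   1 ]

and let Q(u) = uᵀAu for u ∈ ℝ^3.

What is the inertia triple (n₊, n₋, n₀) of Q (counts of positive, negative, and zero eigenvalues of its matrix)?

(1, 1, 1)

Symmetric row and column elimination reduces A to a congruent diagonal form with pivots 9, -5, 0.
So there are 1 positive, 1 negative, 1 zero pivots.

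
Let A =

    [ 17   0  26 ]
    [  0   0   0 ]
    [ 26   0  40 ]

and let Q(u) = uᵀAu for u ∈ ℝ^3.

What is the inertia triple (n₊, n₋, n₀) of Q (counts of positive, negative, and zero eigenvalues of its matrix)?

Congruent diagonalization of A (simultaneous row and column reduction) yields pivots 17, 0, 4/17.
Counting signs: 2 positive, 1 zero.

(2, 0, 1)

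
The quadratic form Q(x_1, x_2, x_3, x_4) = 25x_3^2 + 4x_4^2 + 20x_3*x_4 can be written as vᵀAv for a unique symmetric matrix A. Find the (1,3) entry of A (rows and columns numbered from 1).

0

The coefficient of x_1·x_3 in Q is 0. For a symmetric A this equals A[1,3] + A[3,1] = 2·A[1,3].
So A[1,3] = 0/2 = 0.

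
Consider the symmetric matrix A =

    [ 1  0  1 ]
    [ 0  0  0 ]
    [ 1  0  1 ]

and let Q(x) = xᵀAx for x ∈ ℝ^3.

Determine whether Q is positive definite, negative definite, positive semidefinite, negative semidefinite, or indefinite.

positive semidefinite

Applying the same elementary operations to the rows and columns of A produces a congruent diagonal matrix with entries 1, 0, 0.
That gives 1 positive, 2 zero pivots.
Hence Q is positive semidefinite.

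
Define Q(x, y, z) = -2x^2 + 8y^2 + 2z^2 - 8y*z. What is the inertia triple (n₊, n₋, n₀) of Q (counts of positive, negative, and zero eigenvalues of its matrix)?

(1, 1, 1)

The symmetric matrix is A = [[-2, 0, 0], [0, 8, -4], [0, -4, 2]].
Applying the same elementary operations to the rows and columns of A produces a congruent diagonal matrix with entries -2, 8, 0.
So there are 1 positive, 1 negative, 1 zero pivots.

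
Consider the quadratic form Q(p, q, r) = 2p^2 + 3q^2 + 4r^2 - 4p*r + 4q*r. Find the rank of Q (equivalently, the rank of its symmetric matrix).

3

The symmetric matrix is A = [[2, 0, -2], [0, 3, 2], [-2, 2, 4]].
Congruent diagonalization of A (simultaneous row and column reduction) yields pivots 2, 3, 2/3.
That gives 3 positive pivots.
The rank is the number of nonzero pivots: 3.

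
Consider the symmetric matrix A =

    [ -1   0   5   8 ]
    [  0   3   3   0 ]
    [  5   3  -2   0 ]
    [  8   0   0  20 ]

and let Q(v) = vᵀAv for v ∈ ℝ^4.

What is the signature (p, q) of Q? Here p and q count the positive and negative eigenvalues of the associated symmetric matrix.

An LDLᵀ factorisation of A has diagonal entries -1, 3, 20, 4.
That gives 3 positive, 1 negative pivots.

(3, 1)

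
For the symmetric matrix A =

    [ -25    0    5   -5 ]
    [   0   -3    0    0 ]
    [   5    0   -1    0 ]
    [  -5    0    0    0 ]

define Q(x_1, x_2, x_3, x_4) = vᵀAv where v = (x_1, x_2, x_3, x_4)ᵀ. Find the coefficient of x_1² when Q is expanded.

-25

The coefficient of x_1² is the diagonal entry A[1,1] = -25.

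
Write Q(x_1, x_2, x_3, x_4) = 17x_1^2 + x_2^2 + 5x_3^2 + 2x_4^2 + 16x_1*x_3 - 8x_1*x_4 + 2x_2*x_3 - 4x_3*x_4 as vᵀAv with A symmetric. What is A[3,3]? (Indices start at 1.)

The coefficient of x_3^2 in Q is 5, and that is exactly A[3,3].

5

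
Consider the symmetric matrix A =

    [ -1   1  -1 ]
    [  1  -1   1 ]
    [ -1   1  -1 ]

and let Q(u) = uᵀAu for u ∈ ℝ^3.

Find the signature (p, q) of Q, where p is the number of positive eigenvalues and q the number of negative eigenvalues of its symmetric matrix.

Symmetric row and column elimination reduces A to a congruent diagonal form with pivots -1, 0, 0.
So there are 1 negative, 2 zero pivots.

(0, 1)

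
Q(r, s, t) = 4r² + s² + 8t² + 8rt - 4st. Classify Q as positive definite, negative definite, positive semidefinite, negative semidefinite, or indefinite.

positive semidefinite

Write A = [[4, 0, 4], [0, 1, -2], [4, -2, 8]].
Congruent diagonalization of A (simultaneous row and column reduction) yields pivots 4, 1, 0.
That gives 2 positive, 1 zero pivots.
Hence Q is positive semidefinite.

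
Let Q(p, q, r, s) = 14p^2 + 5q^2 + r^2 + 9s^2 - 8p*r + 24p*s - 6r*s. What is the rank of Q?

The symmetric matrix is A = [[14, 0, -4, 12], [0, 5, 0, 0], [-4, 0, 1, -3], [12, 0, -3, 9]].
Row-reducing A symmetrically gives the diagonal entries 14, 5, -1/7, 0.
Counting signs: 2 positive, 1 negative, 1 zero.
The rank is the number of nonzero pivots: 3.

3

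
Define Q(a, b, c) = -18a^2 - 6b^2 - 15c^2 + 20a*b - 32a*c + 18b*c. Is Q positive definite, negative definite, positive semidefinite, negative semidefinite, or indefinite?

The associated matrix is A = [[-18, 10, -16], [10, -6, 9], [-16, 9, -15]].
Congruent diagonalization of A (simultaneous row and column reduction) yields pivots -18, -4/9, -3/4.
That gives 3 negative pivots.
Hence Q is negative definite.

negative definite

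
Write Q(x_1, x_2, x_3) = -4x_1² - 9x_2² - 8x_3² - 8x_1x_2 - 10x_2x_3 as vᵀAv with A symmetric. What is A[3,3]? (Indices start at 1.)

-8

The coefficient of x_3² in Q is -8, and that is exactly A[3,3].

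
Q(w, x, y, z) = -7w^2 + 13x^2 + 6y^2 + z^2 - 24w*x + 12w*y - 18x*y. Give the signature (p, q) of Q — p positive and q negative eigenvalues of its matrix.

(3, 1)

The symmetric matrix is A = [[-7, -12, 6, 0], [-12, 13, -9, 0], [6, -9, 6, 0], [0, 0, 0, 1]].
Congruent diagonalization of A (simultaneous row and column reduction) yields pivots -7, 235/7, 3/47, 1.
That gives 3 positive, 1 negative pivots.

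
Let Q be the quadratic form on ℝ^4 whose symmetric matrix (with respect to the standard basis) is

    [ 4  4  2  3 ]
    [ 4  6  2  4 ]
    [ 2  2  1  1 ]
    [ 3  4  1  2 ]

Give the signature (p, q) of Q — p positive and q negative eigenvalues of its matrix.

By Sylvester's law of inertia any congruent diagonalization of A has 3 positive, 1 negative and 0 zero entries.

(3, 1)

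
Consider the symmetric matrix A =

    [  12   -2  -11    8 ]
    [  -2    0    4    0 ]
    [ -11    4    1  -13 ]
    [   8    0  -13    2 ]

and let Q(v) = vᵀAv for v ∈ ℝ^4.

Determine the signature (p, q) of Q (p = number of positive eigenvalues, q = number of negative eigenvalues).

Congruent diagonalization of A (simultaneous row and column reduction) yields pivots 12, -1/3, 5, 1/5.
That gives 3 positive, 1 negative pivots.

(3, 1)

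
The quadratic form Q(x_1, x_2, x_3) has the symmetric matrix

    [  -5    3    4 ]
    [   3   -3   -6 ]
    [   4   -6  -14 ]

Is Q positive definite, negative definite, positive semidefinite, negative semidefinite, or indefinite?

negative semidefinite

Congruent diagonalization of A (simultaneous row and column reduction) yields pivots -5, -6/5, 0.
Counting signs: 2 negative, 1 zero.
Hence Q is negative semidefinite.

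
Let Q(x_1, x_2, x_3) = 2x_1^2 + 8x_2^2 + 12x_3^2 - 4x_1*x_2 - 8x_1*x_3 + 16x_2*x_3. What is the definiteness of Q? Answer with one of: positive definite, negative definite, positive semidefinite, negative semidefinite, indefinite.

positive definite

The symmetric matrix of Q is A = [[2, -2, -4], [-2, 8, 8], [-4, 8, 12]].
Leading principal minors: Δ_1 = 2, Δ_2 = 12, Δ_3 = 16.
All leading principal minors are positive, so by Sylvester's criterion Q is positive definite.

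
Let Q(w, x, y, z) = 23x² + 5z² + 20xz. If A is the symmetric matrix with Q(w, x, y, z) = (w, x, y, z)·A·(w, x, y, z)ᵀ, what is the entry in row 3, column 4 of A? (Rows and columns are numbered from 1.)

0

The coefficient of y·z in Q is 0. For a symmetric A this equals A[3,4] + A[4,3] = 2·A[3,4].
So A[3,4] = 0/2 = 0.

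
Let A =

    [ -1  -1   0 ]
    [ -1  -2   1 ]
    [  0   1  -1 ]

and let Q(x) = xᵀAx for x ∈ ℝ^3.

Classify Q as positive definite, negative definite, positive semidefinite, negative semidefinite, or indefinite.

Congruent diagonalization of A (simultaneous row and column reduction) yields pivots -1, -1, 0.
So there are 2 negative, 1 zero pivots.
Hence Q is negative semidefinite.

negative semidefinite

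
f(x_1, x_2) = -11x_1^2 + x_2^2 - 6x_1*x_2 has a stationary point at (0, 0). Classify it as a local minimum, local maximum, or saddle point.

saddle point

The Hessian at the origin is H = [[-22, -6], [-6, 2]].
det H = -22·2 − (-6)² = -80 < 0, so H is indefinite.
Therefore the origin is a saddle point.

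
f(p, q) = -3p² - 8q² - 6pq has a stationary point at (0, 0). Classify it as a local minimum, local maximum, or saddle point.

local maximum

The Hessian at the origin is H = [[-6, -6], [-6, -16]].
det H = -6·-16 − (-6)² = 60 > 0 and H[1,1] = -6 < 0, so H is negative definite.
Therefore the origin is a local maximum.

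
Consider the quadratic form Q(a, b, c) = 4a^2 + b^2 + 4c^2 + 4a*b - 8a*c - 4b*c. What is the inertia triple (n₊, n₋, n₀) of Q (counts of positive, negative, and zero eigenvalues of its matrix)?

The associated matrix is A = [[4, 2, -4], [2, 1, -2], [-4, -2, 4]].
Symmetric row and column elimination reduces A to a congruent diagonal form with pivots 4, 0, 0.
That gives 1 positive, 2 zero pivots.

(1, 0, 2)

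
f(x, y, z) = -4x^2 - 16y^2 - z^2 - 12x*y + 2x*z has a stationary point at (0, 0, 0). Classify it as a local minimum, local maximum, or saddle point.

The Hessian at the origin is H = [[-8, -12, 2], [-12, -32, 0], [2, 0, -2]].
Applying the same elementary operations to the rows and columns of H produces a congruent diagonal matrix with entries -8, -14, -6/7.
That gives 3 negative pivots.
H is negative definite, so the origin is a strict local maximum.

local maximum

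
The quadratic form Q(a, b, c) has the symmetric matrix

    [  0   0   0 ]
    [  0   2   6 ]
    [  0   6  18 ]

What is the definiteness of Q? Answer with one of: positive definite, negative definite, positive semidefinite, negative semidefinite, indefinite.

Congruent diagonalization of A (simultaneous row and column reduction) yields pivots 0, 2, 0.
That gives 1 positive, 2 zero pivots.
Hence Q is positive semidefinite.

positive semidefinite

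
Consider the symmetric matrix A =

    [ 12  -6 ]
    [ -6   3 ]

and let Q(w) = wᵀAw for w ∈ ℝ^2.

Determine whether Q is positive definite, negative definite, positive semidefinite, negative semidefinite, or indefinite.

Congruent diagonalization of A (simultaneous row and column reduction) yields pivots 12, 0.
Counting signs: 1 positive, 1 zero.
Hence Q is positive semidefinite.

positive semidefinite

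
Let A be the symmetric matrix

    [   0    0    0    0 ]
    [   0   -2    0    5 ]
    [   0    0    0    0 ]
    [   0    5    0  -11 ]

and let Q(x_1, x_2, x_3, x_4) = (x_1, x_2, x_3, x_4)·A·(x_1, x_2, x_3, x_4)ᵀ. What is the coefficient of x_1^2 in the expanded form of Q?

The coefficient of x_1^2 is the diagonal entry A[1,1] = 0.

0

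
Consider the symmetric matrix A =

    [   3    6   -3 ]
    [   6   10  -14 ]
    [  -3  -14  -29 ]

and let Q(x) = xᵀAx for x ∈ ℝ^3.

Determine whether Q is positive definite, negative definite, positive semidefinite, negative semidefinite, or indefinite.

Row-reducing A symmetrically gives the diagonal entries 3, -2, 0.
So there are 1 positive, 1 negative, 1 zero pivots.
Hence Q is indefinite.

indefinite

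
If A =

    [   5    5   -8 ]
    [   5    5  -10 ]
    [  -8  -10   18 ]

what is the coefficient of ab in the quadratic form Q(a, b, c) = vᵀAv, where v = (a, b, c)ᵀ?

10

The coefficient of ab is A[1,2] + A[2,1] = 2·5 = 10.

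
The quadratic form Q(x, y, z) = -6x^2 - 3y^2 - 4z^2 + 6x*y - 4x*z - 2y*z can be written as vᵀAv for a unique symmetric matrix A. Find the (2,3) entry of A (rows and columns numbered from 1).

The coefficient of y·z in Q is -2. For a symmetric A this equals A[2,3] + A[3,2] = 2·A[2,3].
So A[2,3] = -2/2 = -1.

-1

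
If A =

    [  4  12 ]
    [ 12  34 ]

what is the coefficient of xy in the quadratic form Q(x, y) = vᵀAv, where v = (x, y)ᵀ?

The coefficient of xy is A[1,2] + A[2,1] = 2·12 = 24.

24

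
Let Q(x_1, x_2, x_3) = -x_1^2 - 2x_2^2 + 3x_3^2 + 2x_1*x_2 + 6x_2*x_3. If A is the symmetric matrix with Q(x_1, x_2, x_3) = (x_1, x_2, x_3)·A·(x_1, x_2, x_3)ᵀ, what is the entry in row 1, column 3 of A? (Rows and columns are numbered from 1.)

The coefficient of x_1·x_3 in Q is 0. For a symmetric A this equals A[1,3] + A[3,1] = 2·A[1,3].
So A[1,3] = 0/2 = 0.

0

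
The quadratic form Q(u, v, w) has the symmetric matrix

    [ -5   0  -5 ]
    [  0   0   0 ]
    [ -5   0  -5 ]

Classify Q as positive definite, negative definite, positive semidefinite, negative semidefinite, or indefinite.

Symmetric row and column elimination reduces A to a congruent diagonal form with pivots -5, 0, 0.
Counting signs: 1 negative, 2 zero.
Hence Q is negative semidefinite.

negative semidefinite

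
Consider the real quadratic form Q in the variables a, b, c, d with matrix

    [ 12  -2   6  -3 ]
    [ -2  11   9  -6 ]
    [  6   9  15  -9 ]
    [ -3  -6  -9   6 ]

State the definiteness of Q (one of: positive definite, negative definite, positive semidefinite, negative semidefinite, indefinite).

positive definite

Leading principal minors: Δ_1 = 12, Δ_2 = 128, Δ_3 = 336, Δ_4 = 180.
All leading principal minors are positive, so by Sylvester's criterion Q is positive definite.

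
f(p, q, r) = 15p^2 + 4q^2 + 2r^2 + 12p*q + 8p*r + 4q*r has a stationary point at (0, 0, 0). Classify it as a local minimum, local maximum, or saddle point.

The Hessian at the origin is H = [[30, 12, 8], [12, 8, 4], [8, 4, 4]].
Applying the same elementary operations to the rows and columns of H produces a congruent diagonal matrix with entries 30, 16/5, 5/3.
That gives 3 positive pivots.
H is positive definite, so the origin is a strict local minimum.

local minimum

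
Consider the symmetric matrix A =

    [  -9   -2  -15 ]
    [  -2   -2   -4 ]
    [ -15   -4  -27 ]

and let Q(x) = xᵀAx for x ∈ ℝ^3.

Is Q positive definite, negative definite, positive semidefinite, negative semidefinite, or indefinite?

Applying the same elementary operations to the rows and columns of A produces a congruent diagonal matrix with entries -9, -14/9, -12/7.
So there are 3 negative pivots.
Hence Q is negative definite.

negative definite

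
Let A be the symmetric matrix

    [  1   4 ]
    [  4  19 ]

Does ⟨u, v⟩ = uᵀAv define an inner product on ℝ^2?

yes

Leading principal minors: Δ_1 = 1, Δ_2 = 3.
All leading principal minors are positive, so by Sylvester's criterion Q is positive definite.
⟨·,·⟩ is an inner product exactly when A is positive definite.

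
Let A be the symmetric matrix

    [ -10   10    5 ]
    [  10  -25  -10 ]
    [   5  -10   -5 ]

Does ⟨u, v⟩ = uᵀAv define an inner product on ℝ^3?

Leading principal minors: Δ_1 = -10, Δ_2 = 150, Δ_3 = -125.
The signs alternate starting with Δ_1 < 0, so by Sylvester's criterion Q is negative definite.
⟨·,·⟩ is an inner product exactly when A is positive definite.

no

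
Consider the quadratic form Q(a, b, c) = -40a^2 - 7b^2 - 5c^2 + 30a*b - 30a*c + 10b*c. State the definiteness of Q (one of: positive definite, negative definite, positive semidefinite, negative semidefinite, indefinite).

indefinite

The associated matrix is A = [[-40, 15, -15], [15, -7, 5], [-15, 5, -5]].
Congruent diagonalization of A (simultaneous row and column reduction) yields pivots -40, -11/8, 10/11.
Counting signs: 1 positive, 2 negative.
Hence Q is indefinite.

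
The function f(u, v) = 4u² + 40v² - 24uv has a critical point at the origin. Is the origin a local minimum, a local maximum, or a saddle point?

local minimum

The Hessian at the origin is H = [[8, -24], [-24, 80]].
det H = 8·80 − (-24)² = 64 > 0 and H[1,1] = 8 > 0, so H is positive definite.
Therefore the origin is a local minimum.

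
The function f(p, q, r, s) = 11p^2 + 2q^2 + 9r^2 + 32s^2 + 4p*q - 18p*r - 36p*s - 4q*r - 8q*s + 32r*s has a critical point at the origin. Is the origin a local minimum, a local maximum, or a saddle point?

local minimum

The Hessian at the origin is H = [[22, 4, -18, -36], [4, 4, -4, -8], [-18, -4, 18, 32], [-36, -8, 32, 64]].
Congruent diagonalization of H (simultaneous row and column reduction) yields pivots 22, 36/11, 28/9, 20/7.
That gives 4 positive pivots.
H is positive definite, so the origin is a strict local minimum.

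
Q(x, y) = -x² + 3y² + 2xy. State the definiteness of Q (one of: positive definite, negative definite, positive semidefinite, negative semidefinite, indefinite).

The symmetric matrix of Q is [[-1, 1], [1, 3]].
For the 2×2 matrix [[-1, 1], [1, 3]]: det = -1·3 − (1)² = -4, trace = 2.
det < 0 so the eigenvalues have opposite signs; the form is indefinite.

indefinite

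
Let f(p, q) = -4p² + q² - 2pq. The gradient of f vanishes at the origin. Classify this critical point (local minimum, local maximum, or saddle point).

saddle point

The Hessian at the origin is H = [[-8, -2], [-2, 2]].
det H = -8·2 − (-2)² = -20 < 0, so H is indefinite.
Therefore the origin is a saddle point.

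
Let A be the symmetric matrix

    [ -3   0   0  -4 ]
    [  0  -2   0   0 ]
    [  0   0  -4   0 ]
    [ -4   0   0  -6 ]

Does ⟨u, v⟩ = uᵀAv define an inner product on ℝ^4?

Congruent diagonalization of A (simultaneous row and column reduction) yields pivots -3, -2, -4, -2/3.
That gives 4 negative pivots.
Hence Q is negative definite.
⟨·,·⟩ is an inner product exactly when A is positive definite.

no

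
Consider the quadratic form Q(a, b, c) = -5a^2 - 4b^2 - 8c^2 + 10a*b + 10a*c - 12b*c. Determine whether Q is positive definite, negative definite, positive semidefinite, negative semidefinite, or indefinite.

The symmetric matrix is A = [[-5, 5, 5], [5, -4, -6], [5, -6, -8]].
Applying the same elementary operations to the rows and columns of A produces a congruent diagonal matrix with entries -5, 1, -4.
So there are 1 positive, 2 negative pivots.
Hence Q is indefinite.

indefinite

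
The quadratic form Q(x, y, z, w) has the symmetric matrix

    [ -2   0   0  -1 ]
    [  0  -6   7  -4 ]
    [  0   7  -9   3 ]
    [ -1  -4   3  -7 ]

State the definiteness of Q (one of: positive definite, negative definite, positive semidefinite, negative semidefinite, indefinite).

Congruent diagonalization of A (simultaneous row and column reduction) yields pivots -2, -6, -5/6, -1/2.
Counting signs: 4 negative.
Hence Q is negative definite.

negative definite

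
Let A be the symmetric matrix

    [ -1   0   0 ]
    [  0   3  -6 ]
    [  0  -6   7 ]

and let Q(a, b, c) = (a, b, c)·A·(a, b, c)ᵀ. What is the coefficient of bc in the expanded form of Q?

The coefficient of bc is A[2,3] + A[3,2] = 2·(-6) = -12.

-12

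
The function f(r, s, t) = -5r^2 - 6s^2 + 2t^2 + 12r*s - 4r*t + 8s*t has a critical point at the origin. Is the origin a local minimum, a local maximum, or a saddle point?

saddle point

The Hessian at the origin is H = [[-10, 12, -4], [12, -12, 8], [-4, 8, 4]].
Row-reducing H symmetrically gives the diagonal entries -10, 12/5, 4/3.
So there are 2 positive, 1 negative pivots.
H is indefinite, so the origin is a saddle point.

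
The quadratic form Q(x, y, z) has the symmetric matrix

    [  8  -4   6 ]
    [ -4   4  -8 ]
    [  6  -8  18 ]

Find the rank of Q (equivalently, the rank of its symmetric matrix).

3

Row-reducing A symmetrically gives the diagonal entries 8, 2, 1.
So there are 3 positive pivots.
The rank is the number of nonzero pivots: 3.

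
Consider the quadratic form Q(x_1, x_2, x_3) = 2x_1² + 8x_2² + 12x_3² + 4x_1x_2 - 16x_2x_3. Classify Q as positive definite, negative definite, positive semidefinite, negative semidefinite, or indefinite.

The symmetric matrix is A = [[2, 2, 0], [2, 8, -8], [0, -8, 12]].
An LDLᵀ factorisation of A has diagonal entries 2, 6, 4/3.
That gives 3 positive pivots.
Hence Q is positive definite.

positive definite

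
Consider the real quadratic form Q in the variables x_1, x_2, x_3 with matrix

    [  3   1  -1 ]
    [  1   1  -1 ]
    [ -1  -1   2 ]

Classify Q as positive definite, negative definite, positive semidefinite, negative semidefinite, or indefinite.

positive definite

Leading principal minors: Δ_1 = 3, Δ_2 = 2, Δ_3 = 2.
All leading principal minors are positive, so by Sylvester's criterion Q is positive definite.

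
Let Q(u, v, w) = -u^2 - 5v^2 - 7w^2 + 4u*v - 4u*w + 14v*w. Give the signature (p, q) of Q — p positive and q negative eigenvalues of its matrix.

The associated matrix is A = [[-1, 2, -2], [2, -5, 7], [-2, 7, -7]].
Row-reducing A symmetrically gives the diagonal entries -1, -1, 6.
So there are 1 positive, 2 negative pivots.

(1, 2)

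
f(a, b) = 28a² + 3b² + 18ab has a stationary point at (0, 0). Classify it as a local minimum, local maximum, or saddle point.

The Hessian at the origin is H = [[56, 18], [18, 6]].
det H = 56·6 − (18)² = 12 > 0 and H[1,1] = 56 > 0, so H is positive definite.
Therefore the origin is a local minimum.

local minimum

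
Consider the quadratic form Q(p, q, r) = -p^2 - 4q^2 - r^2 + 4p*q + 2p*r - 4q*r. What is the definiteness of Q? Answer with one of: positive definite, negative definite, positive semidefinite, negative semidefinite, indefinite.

negative semidefinite

Write A = [[-1, 2, 1], [2, -4, -2], [1, -2, -1]].
Applying the same elementary operations to the rows and columns of A produces a congruent diagonal matrix with entries -1, 0, 0.
That gives 1 negative, 2 zero pivots.
Hence Q is negative semidefinite.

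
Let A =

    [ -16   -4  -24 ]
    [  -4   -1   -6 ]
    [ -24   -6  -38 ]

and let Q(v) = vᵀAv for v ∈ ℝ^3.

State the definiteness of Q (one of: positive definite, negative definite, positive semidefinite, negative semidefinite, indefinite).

Congruent diagonalization of A (simultaneous row and column reduction) yields pivots -16, 0, -2.
That gives 2 negative, 1 zero pivots.
Hence Q is negative semidefinite.

negative semidefinite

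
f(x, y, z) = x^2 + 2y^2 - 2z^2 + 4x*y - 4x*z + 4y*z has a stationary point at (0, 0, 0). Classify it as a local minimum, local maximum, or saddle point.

The Hessian at the origin is H = [[2, 4, -4], [4, 4, 4], [-4, 4, -4]].
Congruent diagonalization of H (simultaneous row and column reduction) yields pivots 2, -4, 24.
That gives 2 positive, 1 negative pivots.
H is indefinite, so the origin is a saddle point.

saddle point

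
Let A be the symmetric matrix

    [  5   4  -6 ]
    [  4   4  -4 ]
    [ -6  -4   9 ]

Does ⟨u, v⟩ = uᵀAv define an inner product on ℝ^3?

Leading principal minors: Δ_1 = 5, Δ_2 = 4, Δ_3 = 4.
All leading principal minors are positive, so by Sylvester's criterion Q is positive definite.
⟨·,·⟩ is an inner product exactly when A is positive definite.

yes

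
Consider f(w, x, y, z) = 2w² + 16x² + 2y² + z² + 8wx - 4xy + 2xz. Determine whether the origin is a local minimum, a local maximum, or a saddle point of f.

The Hessian at the origin is H = [[4, 8, 0, 0], [8, 32, -4, 2], [0, -4, 4, 0], [0, 2, 0, 2]].
An LDLᵀ factorisation of H has diagonal entries 4, 16, 3, 5/3.
Counting signs: 4 positive.
H is positive definite, so the origin is a strict local minimum.

local minimum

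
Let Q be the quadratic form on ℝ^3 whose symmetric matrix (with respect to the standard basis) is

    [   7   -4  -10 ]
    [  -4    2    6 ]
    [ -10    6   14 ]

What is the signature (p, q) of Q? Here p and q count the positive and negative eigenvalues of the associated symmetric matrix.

Symmetric row and column elimination reduces A to a congruent diagonal form with pivots 7, -2/7, 0.
So there are 1 positive, 1 negative, 1 zero pivots.

(1, 1)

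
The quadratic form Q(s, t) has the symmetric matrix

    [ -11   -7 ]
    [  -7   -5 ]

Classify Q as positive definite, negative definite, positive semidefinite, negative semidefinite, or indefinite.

negative definite

For the 2×2 matrix [[-11, -7], [-7, -5]]: det = -11·-5 − (-7)² = 6, trace = -16.
det > 0 so both eigenvalues share the sign of the trace; trace = -16 < 0 ⇒ both negative.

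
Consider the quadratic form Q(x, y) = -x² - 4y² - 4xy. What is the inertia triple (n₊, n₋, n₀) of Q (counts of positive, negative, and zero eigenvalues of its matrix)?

Write A = [[-1, -2], [-2, -4]].
Row-reducing A symmetrically gives the diagonal entries -1, 0.
That gives 1 negative, 1 zero pivots.

(0, 1, 1)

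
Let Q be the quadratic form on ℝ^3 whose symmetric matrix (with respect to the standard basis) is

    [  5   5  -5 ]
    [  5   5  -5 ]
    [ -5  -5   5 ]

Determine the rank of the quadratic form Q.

1

Applying the same elementary operations to the rows and columns of A produces a congruent diagonal matrix with entries 5, 0, 0.
So there are 1 positive, 2 zero pivots.
The rank is the number of nonzero pivots: 1.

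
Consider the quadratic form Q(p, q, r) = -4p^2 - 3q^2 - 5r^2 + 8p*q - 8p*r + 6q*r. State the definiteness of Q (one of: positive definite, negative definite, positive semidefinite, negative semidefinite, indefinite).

The symmetric matrix is A = [[-4, 4, -4], [4, -3, 3], [-4, 3, -5]].
Applying the same elementary operations to the rows and columns of A produces a congruent diagonal matrix with entries -4, 1, -2.
That gives 1 positive, 2 negative pivots.
Hence Q is indefinite.

indefinite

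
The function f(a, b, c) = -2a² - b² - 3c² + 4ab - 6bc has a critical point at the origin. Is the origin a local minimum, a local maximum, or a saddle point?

The Hessian at the origin is H = [[-4, 4, 0], [4, -2, -6], [0, -6, -6]].
Applying the same elementary operations to the rows and columns of H produces a congruent diagonal matrix with entries -4, 2, -24.
That gives 1 positive, 2 negative pivots.
H is indefinite, so the origin is a saddle point.

saddle point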